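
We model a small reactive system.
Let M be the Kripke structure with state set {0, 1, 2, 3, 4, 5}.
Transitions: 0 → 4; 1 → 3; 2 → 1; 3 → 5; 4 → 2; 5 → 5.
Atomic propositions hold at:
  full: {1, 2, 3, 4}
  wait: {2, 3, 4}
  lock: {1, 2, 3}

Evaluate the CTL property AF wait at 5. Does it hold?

AF wait: least fixpoint, start Z0 = {2, 3, 4}, add states with every successor in Z. Z1 = {0, 1, 2, 3, 4}; fixed.
Sat(AF wait) = {0, 1, 2, 3, 4}
5 ∉ Sat(AF wait) = {0, 1, 2, 3, 4}, so the formula does not hold at 5.

No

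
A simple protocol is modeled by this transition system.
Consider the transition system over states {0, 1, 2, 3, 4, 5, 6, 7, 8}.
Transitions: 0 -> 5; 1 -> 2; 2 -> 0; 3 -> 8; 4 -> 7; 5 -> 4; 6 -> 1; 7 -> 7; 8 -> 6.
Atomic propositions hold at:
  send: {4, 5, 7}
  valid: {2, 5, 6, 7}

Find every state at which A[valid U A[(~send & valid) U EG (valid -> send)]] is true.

{0, 2, 4, 5, 7}

Sat(~send) = {0, 1, 2, 3, 6, 8}
Sat(~send & valid) = {2, 6}
Sat(valid -> send) = {0, 1, 3, 4, 5, 7, 8}
EG (valid -> send): greatest fixpoint, start Z0 = {0, 1, 3, 4, 5, 7, 8}, keep only states in Sat with some successor in Z. Z1 = {0, 3, 4, 5, 7}; Z2 = {0, 4, 5, 7}; fixed.
Sat(EG (valid -> send)) = {0, 4, 5, 7}
A[(~send & valid) U EG (valid -> send)]: least fixpoint, start Z0 = Sat(EG (valid -> send)) = {0, 4, 5, 7}, add states in Sat(~send & valid) with every successor in Z. Z1 = {0, 2, 4, 5, 7}; fixed.
Sat(A[(~send & valid) U EG (valid -> send)]) = {0, 2, 4, 5, 7}
A[valid U A[(~send & valid) U EG (valid -> send)]]: least fixpoint, start Z0 = Sat(A[(~send & valid) U EG (valid -> send)]) = {0, 2, 4, 5, 7}, add states in Sat(valid) with every successor in Z. Already a fixed point.
Sat(A[valid U A[(~send & valid) U EG (valid -> send)]]) = {0, 2, 4, 5, 7}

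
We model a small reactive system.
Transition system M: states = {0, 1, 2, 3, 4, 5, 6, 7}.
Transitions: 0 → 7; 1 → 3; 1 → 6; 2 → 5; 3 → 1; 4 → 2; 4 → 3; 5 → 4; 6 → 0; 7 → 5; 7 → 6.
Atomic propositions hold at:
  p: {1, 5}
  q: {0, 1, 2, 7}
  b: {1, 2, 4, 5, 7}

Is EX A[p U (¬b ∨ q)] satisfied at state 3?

Sat(¬b) = {0, 3, 6}
Sat(¬b ∨ q) = {0, 1, 2, 3, 6, 7}
A[p U (¬b ∨ q)]: least fixpoint, start Z0 = Sat((¬b ∨ q)) = {0, 1, 2, 3, 6, 7}, add states in Sat(p) with every successor in Z. Already a fixed point.
Sat(A[p U (¬b ∨ q)]) = {0, 1, 2, 3, 6, 7}
Sat(EX A[p U (¬b ∨ q)]) = {s : some successor in {0, 1, 2, 3, 6, 7}} = {0, 1, 3, 4, 6, 7}
3 ∈ Sat(EX A[p U (¬b ∨ q)]) = {0, 1, 3, 4, 6, 7}, so the formula holds at 3.

Yes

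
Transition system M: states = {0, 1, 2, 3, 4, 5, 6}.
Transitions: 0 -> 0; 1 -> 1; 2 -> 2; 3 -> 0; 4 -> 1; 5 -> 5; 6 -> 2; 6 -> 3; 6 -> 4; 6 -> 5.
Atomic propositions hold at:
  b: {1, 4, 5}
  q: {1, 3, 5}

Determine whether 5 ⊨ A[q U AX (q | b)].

Yes

Sat(q | b) = {1, 3, 4, 5}
Sat(AX (q | b)) = {s : every successor in {1, 3, 4, 5}} = {1, 4, 5}
A[q U AX (q | b)]: least fixpoint, start Z0 = Sat(AX (q | b)) = {1, 4, 5}, add states in Sat(q) with every successor in Z. Already a fixed point.
Sat(A[q U AX (q | b)]) = {1, 4, 5}
5 ∈ Sat(A[q U AX (q | b)]) = {1, 4, 5}, so the formula holds at 5.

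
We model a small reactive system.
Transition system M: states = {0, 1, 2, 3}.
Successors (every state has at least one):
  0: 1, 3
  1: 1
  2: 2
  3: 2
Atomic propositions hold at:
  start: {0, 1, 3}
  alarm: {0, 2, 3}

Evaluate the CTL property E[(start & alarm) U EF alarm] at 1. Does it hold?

Sat(start & alarm) = {0, 3}
EF alarm: least fixpoint, start Z0 = {0, 2, 3}, add states with some successor in Z. Already a fixed point.
Sat(EF alarm) = {0, 2, 3}
E[(start & alarm) U EF alarm]: least fixpoint, start Z0 = Sat(EF alarm) = {0, 2, 3}, add states in Sat(start & alarm) with some successor in Z. Already a fixed point.
Sat(E[(start & alarm) U EF alarm]) = {0, 2, 3}
1 ∉ Sat(E[(start & alarm) U EF alarm]) = {0, 2, 3}, so the formula does not hold at 1.

No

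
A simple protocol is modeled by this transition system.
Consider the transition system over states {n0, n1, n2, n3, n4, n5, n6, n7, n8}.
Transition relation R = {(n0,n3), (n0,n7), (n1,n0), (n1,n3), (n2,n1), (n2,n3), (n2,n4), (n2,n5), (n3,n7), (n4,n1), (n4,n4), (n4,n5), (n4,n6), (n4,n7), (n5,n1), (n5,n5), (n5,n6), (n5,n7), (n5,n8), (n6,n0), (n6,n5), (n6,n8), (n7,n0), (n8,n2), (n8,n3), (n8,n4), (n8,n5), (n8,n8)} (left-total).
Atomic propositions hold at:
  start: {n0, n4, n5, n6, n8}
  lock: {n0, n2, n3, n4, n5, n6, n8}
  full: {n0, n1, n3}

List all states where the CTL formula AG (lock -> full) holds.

{n0, n1, n3, n7}

Sat(lock -> full) = {n0, n1, n3, n7}
AG (lock -> full): greatest fixpoint, start Z0 = {n0, n1, n3, n7}, keep only states in Sat with every successor in Z. Already a fixed point.
Sat(AG (lock -> full)) = {n0, n1, n3, n7}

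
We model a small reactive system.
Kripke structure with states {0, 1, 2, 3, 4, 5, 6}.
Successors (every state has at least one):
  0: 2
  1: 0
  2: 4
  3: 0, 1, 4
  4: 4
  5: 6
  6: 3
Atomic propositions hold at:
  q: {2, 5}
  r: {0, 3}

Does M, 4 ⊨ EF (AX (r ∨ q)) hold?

No

Sat(r ∨ q) = {0, 2, 3, 5}
Sat(AX (r ∨ q)) = {s : every successor in {0, 2, 3, 5}} = {0, 1, 6}
EF (AX (r ∨ q)): least fixpoint, start Z0 = {0, 1, 6}, add states with some successor in Z. Z1 = {0, 1, 3, 5, 6}; fixed.
Sat(EF (AX (r ∨ q))) = {0, 1, 3, 5, 6}
4 ∉ Sat(EF (AX (r ∨ q))) = {0, 1, 3, 5, 6}, so the formula does not hold at 4.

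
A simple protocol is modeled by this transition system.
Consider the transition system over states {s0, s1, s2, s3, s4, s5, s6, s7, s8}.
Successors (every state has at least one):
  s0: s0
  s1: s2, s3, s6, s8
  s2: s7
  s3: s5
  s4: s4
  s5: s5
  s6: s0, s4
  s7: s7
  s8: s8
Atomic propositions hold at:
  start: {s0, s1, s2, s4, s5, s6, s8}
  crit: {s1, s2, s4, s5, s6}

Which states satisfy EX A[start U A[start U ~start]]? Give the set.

{s1, s2, s7}

Sat(~start) = {s3, s7}
A[start U ~start]: least fixpoint, start Z0 = Sat(~start) = {s3, s7}, add states in Sat(start) with every successor in Z. Z1 = {s2, s3, s7}; fixed.
Sat(A[start U ~start]) = {s2, s3, s7}
A[start U A[start U ~start]]: least fixpoint, start Z0 = Sat(A[start U ~start]) = {s2, s3, s7}, add states in Sat(start) with every successor in Z. Already a fixed point.
Sat(A[start U A[start U ~start]]) = {s2, s3, s7}
Sat(EX A[start U A[start U ~start]]) = {s : some successor in {s2, s3, s7}} = {s1, s2, s7}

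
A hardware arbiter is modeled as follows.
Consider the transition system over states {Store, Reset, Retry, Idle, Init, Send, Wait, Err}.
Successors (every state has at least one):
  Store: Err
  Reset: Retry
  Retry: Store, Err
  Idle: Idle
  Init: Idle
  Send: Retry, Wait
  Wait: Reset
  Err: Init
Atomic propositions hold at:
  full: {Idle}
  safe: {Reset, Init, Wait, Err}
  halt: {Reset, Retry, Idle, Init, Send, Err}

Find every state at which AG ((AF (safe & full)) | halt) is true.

Sat(safe & full) = ∅
AF (safe & full): least fixpoint, start Z0 = ∅, add states with every successor in Z. Already a fixed point.
Sat(AF (safe & full)) = ∅
Sat((AF (safe & full)) | halt) = {Reset, Retry, Idle, Init, Send, Err}
AG ((AF (safe & full)) | halt): greatest fixpoint, start Z0 = {Reset, Retry, Idle, Init, Send, Err}, keep only states in Sat with every successor in Z. Z1 = {Reset, Idle, Init, Err}; Z2 = {Idle, Init, Err}; fixed.
Sat(AG ((AF (safe & full)) | halt)) = {Idle, Init, Err}

{Idle, Init, Err}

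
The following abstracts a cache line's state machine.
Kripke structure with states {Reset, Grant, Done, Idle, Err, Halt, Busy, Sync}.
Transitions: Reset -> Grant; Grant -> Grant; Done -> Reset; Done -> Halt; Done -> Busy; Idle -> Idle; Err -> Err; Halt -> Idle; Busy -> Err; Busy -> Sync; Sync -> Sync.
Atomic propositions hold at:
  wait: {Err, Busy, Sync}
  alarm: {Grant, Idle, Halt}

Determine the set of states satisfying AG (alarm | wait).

Sat(alarm | wait) = {Grant, Idle, Err, Halt, Busy, Sync}
AG (alarm | wait): greatest fixpoint, start Z0 = {Grant, Idle, Err, Halt, Busy, Sync}, keep only states in Sat with every successor in Z. Already a fixed point.
Sat(AG (alarm | wait)) = {Grant, Idle, Err, Halt, Busy, Sync}

{Grant, Idle, Err, Halt, Busy, Sync}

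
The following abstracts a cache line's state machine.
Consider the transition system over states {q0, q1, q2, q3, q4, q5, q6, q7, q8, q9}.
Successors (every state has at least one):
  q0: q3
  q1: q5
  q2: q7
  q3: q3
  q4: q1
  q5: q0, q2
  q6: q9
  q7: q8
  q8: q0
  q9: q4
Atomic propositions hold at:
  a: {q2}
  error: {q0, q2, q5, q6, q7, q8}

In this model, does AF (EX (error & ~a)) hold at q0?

Sat(~a) = {q0, q1, q3, q4, q5, q6, q7, q8, q9}
Sat(error & ~a) = {q0, q5, q6, q7, q8}
Sat(EX (error & ~a)) = {s : some successor in {q0, q5, q6, q7, q8}} = {q1, q2, q5, q7, q8}
AF (EX (error & ~a)): least fixpoint, start Z0 = {q1, q2, q5, q7, q8}, add states with every successor in Z. Z1 = {q1, q2, q4, q5, q7, q8}; Z2 = {q1, q2, q4, q5, q7, q8, q9}; Z3 = {q1, q2, q4, q5, q6, q7, q8, q9}; fixed.
Sat(AF (EX (error & ~a))) = {q1, q2, q4, q5, q6, q7, q8, q9}
q0 ∉ Sat(AF (EX (error & ~a))) = {q1, q2, q4, q5, q6, q7, q8, q9}, so the formula does not hold at q0.

No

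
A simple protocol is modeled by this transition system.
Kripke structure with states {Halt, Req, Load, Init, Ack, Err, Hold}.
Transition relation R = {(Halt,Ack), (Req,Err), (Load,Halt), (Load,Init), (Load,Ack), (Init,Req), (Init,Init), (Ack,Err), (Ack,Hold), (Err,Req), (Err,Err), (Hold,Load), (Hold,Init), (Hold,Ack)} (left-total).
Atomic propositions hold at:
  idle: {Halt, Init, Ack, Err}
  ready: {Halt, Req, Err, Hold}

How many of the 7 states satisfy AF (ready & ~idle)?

Sat(~idle) = {Req, Load, Hold}
Sat(ready & ~idle) = {Req, Hold}
AF (ready & ~idle): least fixpoint, start Z0 = {Req, Hold}, add states with every successor in Z. Already a fixed point.
Sat(AF (ready & ~idle)) = {Req, Hold}
|Sat(AF (ready & ~idle))| = |{Req, Hold}| = 2.

2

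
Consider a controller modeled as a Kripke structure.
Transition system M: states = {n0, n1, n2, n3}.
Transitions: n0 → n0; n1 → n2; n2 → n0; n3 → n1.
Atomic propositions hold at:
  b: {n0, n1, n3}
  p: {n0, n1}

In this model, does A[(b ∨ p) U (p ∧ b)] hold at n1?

Yes

Sat(b ∨ p) = {n0, n1, n3}
Sat(p ∧ b) = {n0, n1}
A[(b ∨ p) U (p ∧ b)]: least fixpoint, start Z0 = Sat((p ∧ b)) = {n0, n1}, add states in Sat(b ∨ p) with every successor in Z. Z1 = {n0, n1, n3}; fixed.
Sat(A[(b ∨ p) U (p ∧ b)]) = {n0, n1, n3}
n1 ∈ Sat(A[(b ∨ p) U (p ∧ b)]) = {n0, n1, n3}, so the formula holds at n1.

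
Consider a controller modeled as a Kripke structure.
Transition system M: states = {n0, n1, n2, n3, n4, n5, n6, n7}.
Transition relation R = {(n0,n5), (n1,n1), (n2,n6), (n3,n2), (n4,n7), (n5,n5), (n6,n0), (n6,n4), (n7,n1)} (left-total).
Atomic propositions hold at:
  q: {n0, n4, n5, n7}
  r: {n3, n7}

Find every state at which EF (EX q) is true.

{n0, n2, n3, n4, n5, n6}

Sat(EX q) = {s : some successor in {n0, n4, n5, n7}} = {n0, n4, n5, n6}
EF (EX q): least fixpoint, start Z0 = {n0, n4, n5, n6}, add states with some successor in Z. Z1 = {n0, n2, n4, n5, n6}; Z2 = {n0, n2, n3, n4, n5, n6}; fixed.
Sat(EF (EX q)) = {n0, n2, n3, n4, n5, n6}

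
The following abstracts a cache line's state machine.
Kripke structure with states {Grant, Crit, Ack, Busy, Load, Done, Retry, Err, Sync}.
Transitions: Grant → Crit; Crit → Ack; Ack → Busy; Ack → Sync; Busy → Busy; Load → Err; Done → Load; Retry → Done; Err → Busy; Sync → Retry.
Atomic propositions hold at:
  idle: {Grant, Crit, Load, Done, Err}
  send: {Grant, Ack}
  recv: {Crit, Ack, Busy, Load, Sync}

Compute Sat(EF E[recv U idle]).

{Grant, Crit, Ack, Load, Done, Retry, Err, Sync}

E[recv U idle]: least fixpoint, start Z0 = Sat(idle) = {Grant, Crit, Load, Done, Err}, add states in Sat(recv) with some successor in Z. Already a fixed point.
Sat(E[recv U idle]) = {Grant, Crit, Load, Done, Err}
EF E[recv U idle]: least fixpoint, start Z0 = {Grant, Crit, Load, Done, Err}, add states with some successor in Z. Z1 = {Grant, Crit, Load, Done, Retry, Err}; Z2 = {Grant, Crit, Load, Done, Retry, Err, Sync}; Z3 = {Grant, Crit, Ack, Load, Done, Retry, Err, Sync}; fixed.
Sat(EF E[recv U idle]) = {Grant, Crit, Ack, Load, Done, Retry, Err, Sync}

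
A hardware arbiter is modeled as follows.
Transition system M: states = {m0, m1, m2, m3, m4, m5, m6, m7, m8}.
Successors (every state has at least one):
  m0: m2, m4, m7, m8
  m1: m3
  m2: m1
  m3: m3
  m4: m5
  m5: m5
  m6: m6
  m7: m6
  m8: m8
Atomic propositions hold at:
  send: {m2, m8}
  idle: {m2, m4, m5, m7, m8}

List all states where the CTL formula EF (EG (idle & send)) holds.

{m0, m8}

Sat(idle & send) = {m2, m8}
EG (idle & send): greatest fixpoint, start Z0 = {m2, m8}, keep only states in Sat with some successor in Z. Z1 = {m8}; fixed.
Sat(EG (idle & send)) = {m8}
EF (EG (idle & send)): least fixpoint, start Z0 = {m8}, add states with some successor in Z. Z1 = {m0, m8}; fixed.
Sat(EF (EG (idle & send))) = {m0, m8}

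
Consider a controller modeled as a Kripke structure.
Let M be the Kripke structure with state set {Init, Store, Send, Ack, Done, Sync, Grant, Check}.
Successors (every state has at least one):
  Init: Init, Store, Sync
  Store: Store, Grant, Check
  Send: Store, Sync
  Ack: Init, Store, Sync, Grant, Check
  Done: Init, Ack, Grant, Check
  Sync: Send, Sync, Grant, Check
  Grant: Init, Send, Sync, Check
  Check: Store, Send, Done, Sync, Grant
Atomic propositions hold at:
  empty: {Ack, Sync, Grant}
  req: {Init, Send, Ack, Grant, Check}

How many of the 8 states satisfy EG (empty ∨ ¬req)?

Sat(¬req) = {Store, Done, Sync}
Sat(empty ∨ ¬req) = {Store, Ack, Done, Sync, Grant}
EG (empty ∨ ¬req): greatest fixpoint, start Z0 = {Store, Ack, Done, Sync, Grant}, keep only states in Sat with some successor in Z. Already a fixed point.
Sat(EG (empty ∨ ¬req)) = {Store, Ack, Done, Sync, Grant}
|Sat(EG (empty ∨ ¬req))| = |{Store, Ack, Done, Sync, Grant}| = 5.

5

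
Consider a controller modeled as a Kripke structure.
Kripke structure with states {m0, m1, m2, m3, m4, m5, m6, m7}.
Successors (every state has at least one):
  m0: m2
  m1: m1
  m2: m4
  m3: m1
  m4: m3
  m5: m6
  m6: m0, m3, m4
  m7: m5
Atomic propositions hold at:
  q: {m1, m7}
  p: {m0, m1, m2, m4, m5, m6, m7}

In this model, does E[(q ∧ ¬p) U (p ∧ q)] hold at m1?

Yes

Sat(¬p) = {m3}
Sat(q ∧ ¬p) = ∅
Sat(p ∧ q) = {m1, m7}
E[(q ∧ ¬p) U (p ∧ q)]: least fixpoint, start Z0 = Sat((p ∧ q)) = {m1, m7}, add states in Sat(q ∧ ¬p) with some successor in Z. Already a fixed point.
Sat(E[(q ∧ ¬p) U (p ∧ q)]) = {m1, m7}
m1 ∈ Sat(E[(q ∧ ¬p) U (p ∧ q)]) = {m1, m7}, so the formula holds at m1.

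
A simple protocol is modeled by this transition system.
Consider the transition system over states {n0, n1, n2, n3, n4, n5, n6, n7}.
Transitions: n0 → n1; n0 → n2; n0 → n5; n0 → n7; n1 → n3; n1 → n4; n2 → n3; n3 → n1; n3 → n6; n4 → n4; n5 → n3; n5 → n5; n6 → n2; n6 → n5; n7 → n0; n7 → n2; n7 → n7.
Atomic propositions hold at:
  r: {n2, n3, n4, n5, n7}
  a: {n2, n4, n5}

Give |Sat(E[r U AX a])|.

6

Sat(AX a) = {s : every successor in {n2, n4, n5}} = {n4, n6}
E[r U AX a]: least fixpoint, start Z0 = Sat(AX a) = {n4, n6}, add states in Sat(r) with some successor in Z. Z1 = {n3, n4, n6}; Z2 = {n2, n3, n4, n5, n6}; Z3 = {n2, n3, n4, n5, n6, n7}; fixed.
Sat(E[r U AX a]) = {n2, n3, n4, n5, n6, n7}
|Sat(E[r U AX a])| = |{n2, n3, n4, n5, n6, n7}| = 6.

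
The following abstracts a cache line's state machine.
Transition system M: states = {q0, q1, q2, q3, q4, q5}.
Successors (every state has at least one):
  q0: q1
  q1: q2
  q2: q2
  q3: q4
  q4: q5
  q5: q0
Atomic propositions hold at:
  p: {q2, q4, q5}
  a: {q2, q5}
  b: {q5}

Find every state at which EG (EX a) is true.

Sat(EX a) = {s : some successor in {q2, q5}} = {q1, q2, q4}
EG (EX a): greatest fixpoint, start Z0 = {q1, q2, q4}, keep only states in Sat with some successor in Z. Z1 = {q1, q2}; fixed.
Sat(EG (EX a)) = {q1, q2}

{q1, q2}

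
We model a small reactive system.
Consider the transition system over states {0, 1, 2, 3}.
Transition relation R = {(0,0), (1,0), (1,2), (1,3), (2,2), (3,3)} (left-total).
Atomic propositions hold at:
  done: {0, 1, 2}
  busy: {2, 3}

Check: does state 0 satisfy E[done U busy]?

E[done U busy]: least fixpoint, start Z0 = Sat(busy) = {2, 3}, add states in Sat(done) with some successor in Z. Z1 = {1, 2, 3}; fixed.
Sat(E[done U busy]) = {1, 2, 3}
0 ∉ Sat(E[done U busy]) = {1, 2, 3}, so the formula does not hold at 0.

No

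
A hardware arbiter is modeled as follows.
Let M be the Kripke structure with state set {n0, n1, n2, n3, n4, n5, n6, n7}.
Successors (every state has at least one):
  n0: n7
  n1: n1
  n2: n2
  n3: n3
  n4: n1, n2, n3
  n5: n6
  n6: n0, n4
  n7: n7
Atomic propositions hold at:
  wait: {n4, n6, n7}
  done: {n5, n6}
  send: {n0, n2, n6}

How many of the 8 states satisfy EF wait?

EF wait: least fixpoint, start Z0 = {n4, n6, n7}, add states with some successor in Z. Z1 = {n0, n4, n5, n6, n7}; fixed.
Sat(EF wait) = {n0, n4, n5, n6, n7}
|Sat(EF wait)| = |{n0, n4, n5, n6, n7}| = 5.

5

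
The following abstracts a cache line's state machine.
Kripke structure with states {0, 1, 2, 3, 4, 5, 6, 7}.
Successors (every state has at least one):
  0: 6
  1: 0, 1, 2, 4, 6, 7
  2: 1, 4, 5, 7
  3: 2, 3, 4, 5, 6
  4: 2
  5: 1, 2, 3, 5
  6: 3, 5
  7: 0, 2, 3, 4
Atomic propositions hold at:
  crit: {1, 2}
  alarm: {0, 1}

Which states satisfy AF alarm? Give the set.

{0, 1}

AF alarm: least fixpoint, start Z0 = {0, 1}, add states with every successor in Z. Already a fixed point.
Sat(AF alarm) = {0, 1}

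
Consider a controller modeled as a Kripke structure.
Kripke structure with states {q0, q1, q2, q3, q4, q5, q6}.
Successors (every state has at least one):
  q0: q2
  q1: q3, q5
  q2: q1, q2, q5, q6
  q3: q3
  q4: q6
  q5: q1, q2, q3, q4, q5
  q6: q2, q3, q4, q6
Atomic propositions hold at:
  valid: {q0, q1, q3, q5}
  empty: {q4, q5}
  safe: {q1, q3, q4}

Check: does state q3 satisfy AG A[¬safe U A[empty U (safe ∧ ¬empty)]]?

Yes

Sat(¬safe) = {q0, q2, q5, q6}
Sat(¬empty) = {q0, q1, q2, q3, q6}
Sat(safe ∧ ¬empty) = {q1, q3}
A[empty U (safe ∧ ¬empty)]: least fixpoint, start Z0 = Sat((safe ∧ ¬empty)) = {q1, q3}, add states in Sat(empty) with every successor in Z. Already a fixed point.
Sat(A[empty U (safe ∧ ¬empty)]) = {q1, q3}
A[¬safe U A[empty U (safe ∧ ¬empty)]]: least fixpoint, start Z0 = Sat(A[empty U (safe ∧ ¬empty)]) = {q1, q3}, add states in Sat(¬safe) with every successor in Z. Already a fixed point.
Sat(A[¬safe U A[empty U (safe ∧ ¬empty)]]) = {q1, q3}
AG A[¬safe U A[empty U (safe ∧ ¬empty)]]: greatest fixpoint, start Z0 = {q1, q3}, keep only states in Sat with every successor in Z. Z1 = {q3}; fixed.
Sat(AG A[¬safe U A[empty U (safe ∧ ¬empty)]]) = {q3}
q3 ∈ Sat(AG A[¬safe U A[empty U (safe ∧ ¬empty)]]) = {q3}, so the formula holds at q3.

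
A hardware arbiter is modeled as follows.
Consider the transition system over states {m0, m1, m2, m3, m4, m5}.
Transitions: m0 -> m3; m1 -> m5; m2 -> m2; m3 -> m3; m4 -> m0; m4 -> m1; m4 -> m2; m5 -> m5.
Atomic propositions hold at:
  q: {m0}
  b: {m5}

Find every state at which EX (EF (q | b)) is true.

{m1, m4, m5}

Sat(q | b) = {m0, m5}
EF (q | b): least fixpoint, start Z0 = {m0, m5}, add states with some successor in Z. Z1 = {m0, m1, m4, m5}; fixed.
Sat(EF (q | b)) = {m0, m1, m4, m5}
Sat(EX (EF (q | b))) = {s : some successor in {m0, m1, m4, m5}} = {m1, m4, m5}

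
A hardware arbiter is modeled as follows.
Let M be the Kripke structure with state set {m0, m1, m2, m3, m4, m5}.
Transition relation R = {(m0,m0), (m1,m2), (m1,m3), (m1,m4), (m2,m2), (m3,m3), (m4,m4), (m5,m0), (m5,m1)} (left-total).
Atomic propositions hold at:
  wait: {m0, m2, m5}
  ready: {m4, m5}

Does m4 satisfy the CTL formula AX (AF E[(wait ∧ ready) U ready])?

Yes

Sat(wait ∧ ready) = {m5}
E[(wait ∧ ready) U ready]: least fixpoint, start Z0 = Sat(ready) = {m4, m5}, add states in Sat(wait ∧ ready) with some successor in Z. Already a fixed point.
Sat(E[(wait ∧ ready) U ready]) = {m4, m5}
AF E[(wait ∧ ready) U ready]: least fixpoint, start Z0 = {m4, m5}, add states with every successor in Z. Already a fixed point.
Sat(AF E[(wait ∧ ready) U ready]) = {m4, m5}
Sat(AX (AF E[(wait ∧ ready) U ready])) = {s : every successor in {m4, m5}} = {m4}
m4 ∈ Sat(AX (AF E[(wait ∧ ready) U ready])) = {m4}, so the formula holds at m4.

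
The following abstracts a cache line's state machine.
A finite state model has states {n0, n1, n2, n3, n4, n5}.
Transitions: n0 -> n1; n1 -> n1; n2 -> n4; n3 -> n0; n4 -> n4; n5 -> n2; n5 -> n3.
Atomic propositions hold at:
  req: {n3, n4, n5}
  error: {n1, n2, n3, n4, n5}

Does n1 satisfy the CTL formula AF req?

No

AF req: least fixpoint, start Z0 = {n3, n4, n5}, add states with every successor in Z. Z1 = {n2, n3, n4, n5}; fixed.
Sat(AF req) = {n2, n3, n4, n5}
n1 ∉ Sat(AF req) = {n2, n3, n4, n5}, so the formula does not hold at n1.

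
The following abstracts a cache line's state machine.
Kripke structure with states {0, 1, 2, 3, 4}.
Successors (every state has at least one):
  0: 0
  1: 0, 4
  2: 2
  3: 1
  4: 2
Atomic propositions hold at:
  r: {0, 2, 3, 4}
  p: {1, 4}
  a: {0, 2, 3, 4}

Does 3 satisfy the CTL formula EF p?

Yes

EF p: least fixpoint, start Z0 = {1, 4}, add states with some successor in Z. Z1 = {1, 3, 4}; fixed.
Sat(EF p) = {1, 3, 4}
3 ∈ Sat(EF p) = {1, 3, 4}, so the formula holds at 3.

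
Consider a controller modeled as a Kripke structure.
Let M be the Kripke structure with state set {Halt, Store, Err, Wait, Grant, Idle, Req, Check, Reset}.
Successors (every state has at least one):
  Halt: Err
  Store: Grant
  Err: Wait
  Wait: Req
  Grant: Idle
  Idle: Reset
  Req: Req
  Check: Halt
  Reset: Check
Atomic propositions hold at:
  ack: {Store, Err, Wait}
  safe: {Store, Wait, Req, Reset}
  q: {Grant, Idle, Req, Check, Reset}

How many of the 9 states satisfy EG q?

EG q: greatest fixpoint, start Z0 = {Grant, Idle, Req, Check, Reset}, keep only states in Sat with some successor in Z. Z1 = {Grant, Idle, Req, Reset}; Z2 = {Grant, Idle, Req}; Z3 = {Grant, Req}; Z4 = {Req}; fixed.
Sat(EG q) = {Req}
|Sat(EG q)| = |{Req}| = 1.

1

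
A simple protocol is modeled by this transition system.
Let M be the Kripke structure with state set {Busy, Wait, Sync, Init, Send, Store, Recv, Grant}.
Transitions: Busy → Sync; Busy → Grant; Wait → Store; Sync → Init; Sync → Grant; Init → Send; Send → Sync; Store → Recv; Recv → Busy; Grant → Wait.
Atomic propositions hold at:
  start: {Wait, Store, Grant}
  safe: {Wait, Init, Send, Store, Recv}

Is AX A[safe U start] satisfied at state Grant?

Yes

A[safe U start]: least fixpoint, start Z0 = Sat(start) = {Wait, Store, Grant}, add states in Sat(safe) with every successor in Z. Already a fixed point.
Sat(A[safe U start]) = {Wait, Store, Grant}
Sat(AX A[safe U start]) = {s : every successor in {Wait, Store, Grant}} = {Wait, Grant}
Grant ∈ Sat(AX A[safe U start]) = {Wait, Grant}, so the formula holds at Grant.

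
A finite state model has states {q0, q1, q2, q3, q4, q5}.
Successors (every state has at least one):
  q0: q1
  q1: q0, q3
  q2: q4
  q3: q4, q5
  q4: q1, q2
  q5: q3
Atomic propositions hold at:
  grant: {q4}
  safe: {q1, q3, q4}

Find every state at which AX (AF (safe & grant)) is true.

Sat(safe & grant) = {q4}
AF (safe & grant): least fixpoint, start Z0 = {q4}, add states with every successor in Z. Z1 = {q2, q4}; fixed.
Sat(AF (safe & grant)) = {q2, q4}
Sat(AX (AF (safe & grant))) = {s : every successor in {q2, q4}} = {q2}

{q2}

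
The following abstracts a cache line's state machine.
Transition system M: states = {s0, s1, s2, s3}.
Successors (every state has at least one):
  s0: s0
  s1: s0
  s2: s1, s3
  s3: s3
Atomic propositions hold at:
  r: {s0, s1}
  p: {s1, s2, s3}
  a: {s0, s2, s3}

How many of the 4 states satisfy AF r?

2

AF r: least fixpoint, start Z0 = {s0, s1}, add states with every successor in Z. Already a fixed point.
Sat(AF r) = {s0, s1}
|Sat(AF r)| = |{s0, s1}| = 2.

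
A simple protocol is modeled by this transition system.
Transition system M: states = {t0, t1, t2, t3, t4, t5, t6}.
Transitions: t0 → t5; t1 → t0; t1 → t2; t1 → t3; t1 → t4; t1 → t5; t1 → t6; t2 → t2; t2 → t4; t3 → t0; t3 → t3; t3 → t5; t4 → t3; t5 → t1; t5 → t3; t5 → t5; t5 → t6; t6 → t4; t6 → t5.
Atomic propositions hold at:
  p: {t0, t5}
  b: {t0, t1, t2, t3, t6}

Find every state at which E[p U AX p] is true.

{t0}

Sat(AX p) = {s : every successor in {t0, t5}} = {t0}
E[p U AX p]: least fixpoint, start Z0 = Sat(AX p) = {t0}, add states in Sat(p) with some successor in Z. Already a fixed point.
Sat(E[p U AX p]) = {t0}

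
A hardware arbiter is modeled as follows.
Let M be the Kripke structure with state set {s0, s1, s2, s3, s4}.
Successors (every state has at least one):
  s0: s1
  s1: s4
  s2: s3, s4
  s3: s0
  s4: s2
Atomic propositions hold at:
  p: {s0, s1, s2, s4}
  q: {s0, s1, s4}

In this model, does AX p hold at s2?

No

Sat(AX p) = {s : every successor in {s0, s1, s2, s4}} = {s0, s1, s3, s4}
s2 ∉ Sat(AX p) = {s0, s1, s3, s4}, so the formula does not hold at s2.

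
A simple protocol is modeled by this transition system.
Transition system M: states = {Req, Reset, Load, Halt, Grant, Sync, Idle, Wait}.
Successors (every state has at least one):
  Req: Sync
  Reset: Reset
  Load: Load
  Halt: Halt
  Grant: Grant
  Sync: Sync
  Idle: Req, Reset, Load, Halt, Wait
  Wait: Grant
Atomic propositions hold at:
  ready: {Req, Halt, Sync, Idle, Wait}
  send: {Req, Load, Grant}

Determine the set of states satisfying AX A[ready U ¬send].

{Req, Reset, Halt, Sync}

Sat(¬send) = {Reset, Halt, Sync, Idle, Wait}
A[ready U ¬send]: least fixpoint, start Z0 = Sat(¬send) = {Reset, Halt, Sync, Idle, Wait}, add states in Sat(ready) with every successor in Z. Z1 = {Req, Reset, Halt, Sync, Idle, Wait}; fixed.
Sat(A[ready U ¬send]) = {Req, Reset, Halt, Sync, Idle, Wait}
Sat(AX A[ready U ¬send]) = {s : every successor in {Req, Reset, Halt, Sync, Idle, Wait}} = {Req, Reset, Halt, Sync}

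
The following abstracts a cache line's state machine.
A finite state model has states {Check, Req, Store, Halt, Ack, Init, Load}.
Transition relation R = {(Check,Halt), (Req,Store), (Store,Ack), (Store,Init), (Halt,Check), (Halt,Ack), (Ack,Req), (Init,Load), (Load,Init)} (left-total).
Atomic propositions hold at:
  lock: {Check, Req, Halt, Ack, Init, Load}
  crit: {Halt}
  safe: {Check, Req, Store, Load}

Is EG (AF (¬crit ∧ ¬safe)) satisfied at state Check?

Sat(¬crit) = {Check, Req, Store, Ack, Init, Load}
Sat(¬safe) = {Halt, Ack, Init}
Sat(¬crit ∧ ¬safe) = {Ack, Init}
AF (¬crit ∧ ¬safe): least fixpoint, start Z0 = {Ack, Init}, add states with every successor in Z. Z1 = {Store, Ack, Init, Load}; Z2 = {Req, Store, Ack, Init, Load}; fixed.
Sat(AF (¬crit ∧ ¬safe)) = {Req, Store, Ack, Init, Load}
EG (AF (¬crit ∧ ¬safe)): greatest fixpoint, start Z0 = {Req, Store, Ack, Init, Load}, keep only states in Sat with some successor in Z. Already a fixed point.
Sat(EG (AF (¬crit ∧ ¬safe))) = {Req, Store, Ack, Init, Load}
Check ∉ Sat(EG (AF (¬crit ∧ ¬safe))) = {Req, Store, Ack, Init, Load}, so the formula does not hold at Check.

No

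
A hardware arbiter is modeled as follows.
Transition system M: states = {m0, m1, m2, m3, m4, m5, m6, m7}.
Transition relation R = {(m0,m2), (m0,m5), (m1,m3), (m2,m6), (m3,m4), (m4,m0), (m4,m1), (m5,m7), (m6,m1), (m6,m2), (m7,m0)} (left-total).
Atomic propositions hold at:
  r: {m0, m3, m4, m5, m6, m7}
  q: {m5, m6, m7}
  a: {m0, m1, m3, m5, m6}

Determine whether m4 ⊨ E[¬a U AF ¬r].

Sat(¬a) = {m2, m4, m7}
Sat(¬r) = {m1, m2}
AF ¬r: least fixpoint, start Z0 = {m1, m2}, add states with every successor in Z. Z1 = {m1, m2, m6}; fixed.
Sat(AF ¬r) = {m1, m2, m6}
E[¬a U AF ¬r]: least fixpoint, start Z0 = Sat(AF ¬r) = {m1, m2, m6}, add states in Sat(¬a) with some successor in Z. Z1 = {m1, m2, m4, m6}; fixed.
Sat(E[¬a U AF ¬r]) = {m1, m2, m4, m6}
m4 ∈ Sat(E[¬a U AF ¬r]) = {m1, m2, m4, m6}, so the formula holds at m4.

Yes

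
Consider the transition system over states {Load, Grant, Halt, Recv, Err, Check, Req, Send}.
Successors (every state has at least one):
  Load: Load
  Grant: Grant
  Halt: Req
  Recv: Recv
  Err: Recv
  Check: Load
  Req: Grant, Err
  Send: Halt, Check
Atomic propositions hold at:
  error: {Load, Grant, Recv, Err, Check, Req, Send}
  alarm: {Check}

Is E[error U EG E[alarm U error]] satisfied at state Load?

E[alarm U error]: least fixpoint, start Z0 = Sat(error) = {Load, Grant, Recv, Err, Check, Req, Send}, add states in Sat(alarm) with some successor in Z. Already a fixed point.
Sat(E[alarm U error]) = {Load, Grant, Recv, Err, Check, Req, Send}
EG E[alarm U error]: greatest fixpoint, start Z0 = {Load, Grant, Recv, Err, Check, Req, Send}, keep only states in Sat with some successor in Z. Already a fixed point.
Sat(EG E[alarm U error]) = {Load, Grant, Recv, Err, Check, Req, Send}
E[error U EG E[alarm U error]]: least fixpoint, start Z0 = Sat(EG E[alarm U error]) = {Load, Grant, Recv, Err, Check, Req, Send}, add states in Sat(error) with some successor in Z. Already a fixed point.
Sat(E[error U EG E[alarm U error]]) = {Load, Grant, Recv, Err, Check, Req, Send}
Load ∈ Sat(E[error U EG E[alarm U error]]) = {Load, Grant, Recv, Err, Check, Req, Send}, so the formula holds at Load.

Yes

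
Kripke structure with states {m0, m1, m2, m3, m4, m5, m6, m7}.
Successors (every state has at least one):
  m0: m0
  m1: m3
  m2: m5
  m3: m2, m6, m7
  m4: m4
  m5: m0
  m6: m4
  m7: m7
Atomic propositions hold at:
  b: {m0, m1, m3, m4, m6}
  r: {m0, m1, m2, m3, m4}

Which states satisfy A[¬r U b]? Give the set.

Sat(¬r) = {m5, m6, m7}
A[¬r U b]: least fixpoint, start Z0 = Sat(b) = {m0, m1, m3, m4, m6}, add states in Sat(¬r) with every successor in Z. Z1 = {m0, m1, m3, m4, m5, m6}; fixed.
Sat(A[¬r U b]) = {m0, m1, m3, m4, m5, m6}

{m0, m1, m3, m4, m5, m6}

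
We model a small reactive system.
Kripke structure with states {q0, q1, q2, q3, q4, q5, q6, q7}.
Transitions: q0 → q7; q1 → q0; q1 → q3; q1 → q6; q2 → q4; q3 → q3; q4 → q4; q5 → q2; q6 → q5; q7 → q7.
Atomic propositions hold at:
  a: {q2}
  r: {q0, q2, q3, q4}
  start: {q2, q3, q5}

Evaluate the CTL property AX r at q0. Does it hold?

No

Sat(AX r) = {s : every successor in {q0, q2, q3, q4}} = {q2, q3, q4, q5}
q0 ∉ Sat(AX r) = {q2, q3, q4, q5}, so the formula does not hold at q0.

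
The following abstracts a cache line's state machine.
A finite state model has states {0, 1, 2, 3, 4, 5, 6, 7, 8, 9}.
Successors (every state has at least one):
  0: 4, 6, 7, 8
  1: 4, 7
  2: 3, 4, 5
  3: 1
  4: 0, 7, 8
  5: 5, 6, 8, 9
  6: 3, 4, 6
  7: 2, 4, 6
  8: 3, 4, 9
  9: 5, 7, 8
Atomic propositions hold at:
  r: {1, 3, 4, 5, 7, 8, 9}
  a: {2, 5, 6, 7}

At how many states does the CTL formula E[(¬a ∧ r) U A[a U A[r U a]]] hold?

Sat(¬a) = {0, 1, 3, 4, 8, 9}
Sat(¬a ∧ r) = {1, 3, 4, 8, 9}
A[r U a]: least fixpoint, start Z0 = Sat(a) = {2, 5, 6, 7}, add states in Sat(r) with every successor in Z. Already a fixed point.
Sat(A[r U a]) = {2, 5, 6, 7}
A[a U A[r U a]]: least fixpoint, start Z0 = Sat(A[r U a]) = {2, 5, 6, 7}, add states in Sat(a) with every successor in Z. Already a fixed point.
Sat(A[a U A[r U a]]) = {2, 5, 6, 7}
E[(¬a ∧ r) U A[a U A[r U a]]]: least fixpoint, start Z0 = Sat(A[a U A[r U a]]) = {2, 5, 6, 7}, add states in Sat(¬a ∧ r) with some successor in Z. Z1 = {1, 2, 4, 5, 6, 7, 9}; Z2 = {1, 2, 3, 4, 5, 6, 7, 8, 9}; fixed.
Sat(E[(¬a ∧ r) U A[a U A[r U a]]]) = {1, 2, 3, 4, 5, 6, 7, 8, 9}
|Sat(E[(¬a ∧ r) U A[a U A[r U a]]])| = |{1, 2, 3, 4, 5, 6, 7, 8, 9}| = 9.

9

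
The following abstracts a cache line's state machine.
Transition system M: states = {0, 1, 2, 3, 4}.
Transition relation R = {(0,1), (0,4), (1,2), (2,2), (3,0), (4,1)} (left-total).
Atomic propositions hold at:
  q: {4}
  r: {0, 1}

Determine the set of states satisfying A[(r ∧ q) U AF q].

Sat(r ∧ q) = ∅
AF q: least fixpoint, start Z0 = {4}, add states with every successor in Z. Already a fixed point.
Sat(AF q) = {4}
A[(r ∧ q) U AF q]: least fixpoint, start Z0 = Sat(AF q) = {4}, add states in Sat(r ∧ q) with every successor in Z. Already a fixed point.
Sat(A[(r ∧ q) U AF q]) = {4}

{4}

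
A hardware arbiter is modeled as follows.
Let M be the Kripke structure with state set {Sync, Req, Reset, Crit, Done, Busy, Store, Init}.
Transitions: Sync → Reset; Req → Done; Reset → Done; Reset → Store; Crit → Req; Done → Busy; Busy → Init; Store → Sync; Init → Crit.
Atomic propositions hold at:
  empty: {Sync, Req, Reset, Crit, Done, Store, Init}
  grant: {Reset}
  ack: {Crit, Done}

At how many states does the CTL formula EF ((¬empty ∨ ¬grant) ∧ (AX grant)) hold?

3

Sat(¬empty) = {Busy}
Sat(¬grant) = {Sync, Req, Crit, Done, Busy, Store, Init}
Sat(¬empty ∨ ¬grant) = {Sync, Req, Crit, Done, Busy, Store, Init}
Sat(AX grant) = {s : every successor in {Reset}} = {Sync}
Sat((¬empty ∨ ¬grant) ∧ (AX grant)) = {Sync}
EF ((¬empty ∨ ¬grant) ∧ (AX grant)): least fixpoint, start Z0 = {Sync}, add states with some successor in Z. Z1 = {Sync, Store}; Z2 = {Sync, Reset, Store}; fixed.
Sat(EF ((¬empty ∨ ¬grant) ∧ (AX grant))) = {Sync, Reset, Store}
|Sat(EF ((¬empty ∨ ¬grant) ∧ (AX grant)))| = |{Sync, Reset, Store}| = 3.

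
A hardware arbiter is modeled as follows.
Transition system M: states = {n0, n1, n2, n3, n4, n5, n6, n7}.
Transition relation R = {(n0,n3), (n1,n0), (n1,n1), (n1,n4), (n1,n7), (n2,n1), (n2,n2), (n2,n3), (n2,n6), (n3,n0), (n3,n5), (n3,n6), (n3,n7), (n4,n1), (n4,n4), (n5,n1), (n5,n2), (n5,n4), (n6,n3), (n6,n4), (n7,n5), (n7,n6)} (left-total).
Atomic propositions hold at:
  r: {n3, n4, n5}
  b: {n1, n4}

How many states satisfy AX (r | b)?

Sat(r | b) = {n1, n3, n4, n5}
Sat(AX (r | b)) = {s : every successor in {n1, n3, n4, n5}} = {n0, n4, n6}
|Sat(AX (r | b))| = |{n0, n4, n6}| = 3.

3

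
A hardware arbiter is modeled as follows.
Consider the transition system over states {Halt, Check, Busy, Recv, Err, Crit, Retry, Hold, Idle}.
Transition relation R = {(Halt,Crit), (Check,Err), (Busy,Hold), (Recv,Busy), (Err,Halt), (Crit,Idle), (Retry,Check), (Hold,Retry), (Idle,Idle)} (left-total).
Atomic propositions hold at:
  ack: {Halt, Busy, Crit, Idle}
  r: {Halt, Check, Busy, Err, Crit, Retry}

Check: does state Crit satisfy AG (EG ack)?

EG ack: greatest fixpoint, start Z0 = {Halt, Busy, Crit, Idle}, keep only states in Sat with some successor in Z. Z1 = {Halt, Crit, Idle}; fixed.
Sat(EG ack) = {Halt, Crit, Idle}
AG (EG ack): greatest fixpoint, start Z0 = {Halt, Crit, Idle}, keep only states in Sat with every successor in Z. Already a fixed point.
Sat(AG (EG ack)) = {Halt, Crit, Idle}
Crit ∈ Sat(AG (EG ack)) = {Halt, Crit, Idle}, so the formula holds at Crit.

Yes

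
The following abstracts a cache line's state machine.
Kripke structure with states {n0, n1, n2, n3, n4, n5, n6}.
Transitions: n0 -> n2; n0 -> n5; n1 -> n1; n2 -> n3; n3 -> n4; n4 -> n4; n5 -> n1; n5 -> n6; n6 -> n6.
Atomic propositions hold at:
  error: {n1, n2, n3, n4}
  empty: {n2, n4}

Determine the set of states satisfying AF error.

AF error: least fixpoint, start Z0 = {n1, n2, n3, n4}, add states with every successor in Z. Already a fixed point.
Sat(AF error) = {n1, n2, n3, n4}

{n1, n2, n3, n4}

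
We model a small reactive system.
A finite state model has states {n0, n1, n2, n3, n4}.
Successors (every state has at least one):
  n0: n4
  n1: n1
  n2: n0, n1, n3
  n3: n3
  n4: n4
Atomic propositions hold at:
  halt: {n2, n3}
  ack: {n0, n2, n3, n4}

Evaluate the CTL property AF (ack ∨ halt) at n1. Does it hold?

No

Sat(ack ∨ halt) = {n0, n2, n3, n4}
AF (ack ∨ halt): least fixpoint, start Z0 = {n0, n2, n3, n4}, add states with every successor in Z. Already a fixed point.
Sat(AF (ack ∨ halt)) = {n0, n2, n3, n4}
n1 ∉ Sat(AF (ack ∨ halt)) = {n0, n2, n3, n4}, so the formula does not hold at n1.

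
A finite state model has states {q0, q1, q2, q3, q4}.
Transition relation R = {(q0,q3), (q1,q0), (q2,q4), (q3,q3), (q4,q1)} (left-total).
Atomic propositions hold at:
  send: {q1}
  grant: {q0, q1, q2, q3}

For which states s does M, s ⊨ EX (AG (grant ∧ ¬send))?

Sat(¬send) = {q0, q2, q3, q4}
Sat(grant ∧ ¬send) = {q0, q2, q3}
AG (grant ∧ ¬send): greatest fixpoint, start Z0 = {q0, q2, q3}, keep only states in Sat with every successor in Z. Z1 = {q0, q3}; fixed.
Sat(AG (grant ∧ ¬send)) = {q0, q3}
Sat(EX (AG (grant ∧ ¬send))) = {s : some successor in {q0, q3}} = {q0, q1, q3}

{q0, q1, q3}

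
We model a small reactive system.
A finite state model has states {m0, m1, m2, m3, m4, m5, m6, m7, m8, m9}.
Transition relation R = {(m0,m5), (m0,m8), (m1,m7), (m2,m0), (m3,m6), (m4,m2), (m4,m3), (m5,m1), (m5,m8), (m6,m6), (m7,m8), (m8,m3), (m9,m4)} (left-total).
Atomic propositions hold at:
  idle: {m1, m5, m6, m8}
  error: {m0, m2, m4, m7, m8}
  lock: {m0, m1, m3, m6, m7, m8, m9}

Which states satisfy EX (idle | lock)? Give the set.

Sat(idle | lock) = {m0, m1, m3, m5, m6, m7, m8, m9}
Sat(EX (idle | lock)) = {s : some successor in {m0, m1, m3, m5, m6, m7, m8, m9}} = {m0, m1, m2, m3, m4, m5, m6, m7, m8}

{m0, m1, m2, m3, m4, m5, m6, m7, m8}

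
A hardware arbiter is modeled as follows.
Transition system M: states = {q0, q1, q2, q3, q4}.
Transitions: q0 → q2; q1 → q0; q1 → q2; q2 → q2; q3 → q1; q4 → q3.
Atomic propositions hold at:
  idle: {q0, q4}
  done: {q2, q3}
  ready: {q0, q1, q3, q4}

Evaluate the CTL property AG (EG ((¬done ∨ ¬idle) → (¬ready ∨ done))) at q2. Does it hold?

Yes

Sat(¬done) = {q0, q1, q4}
Sat(¬idle) = {q1, q2, q3}
Sat(¬done ∨ ¬idle) = {q0, q1, q2, q3, q4}
Sat(¬ready) = {q2}
Sat(¬ready ∨ done) = {q2, q3}
Sat((¬done ∨ ¬idle) → (¬ready ∨ done)) = {q2, q3}
EG ((¬done ∨ ¬idle) → (¬ready ∨ done)): greatest fixpoint, start Z0 = {q2, q3}, keep only states in Sat with some successor in Z. Z1 = {q2}; fixed.
Sat(EG ((¬done ∨ ¬idle) → (¬ready ∨ done))) = {q2}
AG (EG ((¬done ∨ ¬idle) → (¬ready ∨ done))): greatest fixpoint, start Z0 = {q2}, keep only states in Sat with every successor in Z. Already a fixed point.
Sat(AG (EG ((¬done ∨ ¬idle) → (¬ready ∨ done)))) = {q2}
q2 ∈ Sat(AG (EG ((¬done ∨ ¬idle) → (¬ready ∨ done)))) = {q2}, so the formula holds at q2.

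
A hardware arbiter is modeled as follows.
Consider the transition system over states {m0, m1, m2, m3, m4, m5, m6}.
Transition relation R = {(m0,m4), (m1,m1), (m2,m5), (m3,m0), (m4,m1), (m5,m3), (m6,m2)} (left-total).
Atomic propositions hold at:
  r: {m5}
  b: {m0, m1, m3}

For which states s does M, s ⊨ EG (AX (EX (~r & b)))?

{m0, m1, m4}

Sat(~r) = {m0, m1, m2, m3, m4, m6}
Sat(~r & b) = {m0, m1, m3}
Sat(EX (~r & b)) = {s : some successor in {m0, m1, m3}} = {m1, m3, m4, m5}
Sat(AX (EX (~r & b))) = {s : every successor in {m1, m3, m4, m5}} = {m0, m1, m2, m4, m5}
EG (AX (EX (~r & b))): greatest fixpoint, start Z0 = {m0, m1, m2, m4, m5}, keep only states in Sat with some successor in Z. Z1 = {m0, m1, m2, m4}; Z2 = {m0, m1, m4}; fixed.
Sat(EG (AX (EX (~r & b)))) = {m0, m1, m4}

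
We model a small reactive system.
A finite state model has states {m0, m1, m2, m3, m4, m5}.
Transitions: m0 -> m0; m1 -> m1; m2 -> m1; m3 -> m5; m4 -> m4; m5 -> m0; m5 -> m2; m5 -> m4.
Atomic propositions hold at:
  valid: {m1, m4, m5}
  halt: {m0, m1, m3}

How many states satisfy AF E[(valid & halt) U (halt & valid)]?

2

Sat(valid & halt) = {m1}
Sat(halt & valid) = {m1}
E[(valid & halt) U (halt & valid)]: least fixpoint, start Z0 = Sat((halt & valid)) = {m1}, add states in Sat(valid & halt) with some successor in Z. Already a fixed point.
Sat(E[(valid & halt) U (halt & valid)]) = {m1}
AF E[(valid & halt) U (halt & valid)]: least fixpoint, start Z0 = {m1}, add states with every successor in Z. Z1 = {m1, m2}; fixed.
Sat(AF E[(valid & halt) U (halt & valid)]) = {m1, m2}
|Sat(AF E[(valid & halt) U (halt & valid)])| = |{m1, m2}| = 2.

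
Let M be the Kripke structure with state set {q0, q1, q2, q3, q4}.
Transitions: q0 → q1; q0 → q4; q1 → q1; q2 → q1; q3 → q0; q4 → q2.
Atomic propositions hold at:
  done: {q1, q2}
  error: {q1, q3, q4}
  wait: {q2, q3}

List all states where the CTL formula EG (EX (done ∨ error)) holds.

{q0, q1, q2, q4}

Sat(done ∨ error) = {q1, q2, q3, q4}
Sat(EX (done ∨ error)) = {s : some successor in {q1, q2, q3, q4}} = {q0, q1, q2, q4}
EG (EX (done ∨ error)): greatest fixpoint, start Z0 = {q0, q1, q2, q4}, keep only states in Sat with some successor in Z. Already a fixed point.
Sat(EG (EX (done ∨ error))) = {q0, q1, q2, q4}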